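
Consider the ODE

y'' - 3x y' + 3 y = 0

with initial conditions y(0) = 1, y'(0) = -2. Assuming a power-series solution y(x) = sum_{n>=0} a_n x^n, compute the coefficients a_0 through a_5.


Ansatz: y(x) = sum_{n>=0} a_n x^n, so y'(x) = sum_{n>=1} n a_n x^(n-1) and y''(x) = sum_{n>=2} n(n-1) a_n x^(n-2).
Substitute into P(x) y'' + Q(x) y' + R(x) y = 0 with P(x) = 1, Q(x) = -3x, R(x) = 3, and match powers of x.
Initial conditions: a_0 = 1, a_1 = -2.
Setting the coefficient of each power of x to zero and solving order by order (substituting the coefficients already found):
  x^0: 2 a_2 + 3 a_0 = 0  ->  2 a_2 = -3 a_0 = -3  ->  a_2 = -3/2
  x^1: 6 a_3 = 0  ->  a_3 = 0
  x^2: 12 a_4 - 3 a_2 = 0  ->  12 a_4 = 3 a_2 = -9/2  ->  a_4 = -3/8
  x^3: 20 a_5 - 6 a_3 = 0  ->  20 a_5 = 6 a_3 = 0  ->  a_5 = 0
Truncated series: y(x) = 1 - 2 x - (3/2) x^2 - (3/8) x^4 + O(x^6).

a_0 = 1; a_1 = -2; a_2 = -3/2; a_3 = 0; a_4 = -3/8; a_5 = 0


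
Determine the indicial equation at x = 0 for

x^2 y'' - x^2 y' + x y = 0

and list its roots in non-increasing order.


Divide by x^2 to reach normal form y'' + P_1(x) y' + P_2(x) y = 0 with P_1(x) = -1 and P_2(x) = 1/x.
x = 0 is a singular point because the y-coefficient 1/x has a pole at x = 0.
It is a regular singular point because x P_1(x) = p(x) = -x and x^2 P_2(x) = q(x) = x are polynomials, hence analytic at x = 0.
p(0) = 0,  q(0) = 0.
Indicial equation: r(r-1) + p(0) r + q(0) = 0, i.e. r^2 + (p(0) - 1) r + q(0) = 0, i.e. r^2 - 1 r = 0.
Discriminant: (-1)^2 - 4(0) = 1, so r = (1 ± 1)/2.
Solving: r_1 = 1, r_2 = 0.

indicial: r^2 - 1 r = 0; roots r_1 = 1, r_2 = 0


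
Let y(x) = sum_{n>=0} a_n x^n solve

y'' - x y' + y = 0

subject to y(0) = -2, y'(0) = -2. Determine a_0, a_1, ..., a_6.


Ansatz: y(x) = sum_{n>=0} a_n x^n, so y'(x) = sum_{n>=1} n a_n x^(n-1) and y''(x) = sum_{n>=2} n(n-1) a_n x^(n-2).
Substitute into P(x) y'' + Q(x) y' + R(x) y = 0 with P(x) = 1, Q(x) = -x, R(x) = 1, and match powers of x.
Initial conditions: a_0 = -2, a_1 = -2.
Setting the coefficient of each power of x to zero and solving order by order (substituting the coefficients already found):
  x^0: 2 a_2 + a_0 = 0  ->  2 a_2 = -a_0 = 2  ->  a_2 = 1
  x^1: 6 a_3 = 0  ->  a_3 = 0
  x^2: 12 a_4 - a_2 = 0  ->  12 a_4 = a_2 = 1  ->  a_4 = 1/12
  x^3: 20 a_5 - 2 a_3 = 0  ->  20 a_5 = 2 a_3 = 0  ->  a_5 = 0
  x^4: 30 a_6 - 3 a_4 = 0  ->  30 a_6 = 3 a_4 = 1/4  ->  a_6 = 1/120
Truncated series: y(x) = -2 - 2 x + x^2 + (1/12) x^4 + (1/120) x^6 + O(x^7).

a_0 = -2; a_1 = -2; a_2 = 1; a_3 = 0; a_4 = 1/12; a_5 = 0; a_6 = 1/120


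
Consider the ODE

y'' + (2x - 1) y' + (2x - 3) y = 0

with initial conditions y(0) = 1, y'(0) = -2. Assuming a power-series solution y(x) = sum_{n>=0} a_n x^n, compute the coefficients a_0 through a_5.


Ansatz: y(x) = sum_{n>=0} a_n x^n, so y'(x) = sum_{n>=1} n a_n x^(n-1) and y''(x) = sum_{n>=2} n(n-1) a_n x^(n-2).
Substitute into P(x) y'' + Q(x) y' + R(x) y = 0 with P(x) = 1, Q(x) = 2x - 1, R(x) = 2x - 3, and match powers of x.
Initial conditions: a_0 = 1, a_1 = -2.
Setting the coefficient of each power of x to zero and solving order by order (substituting the coefficients already found):
  x^0: 2 a_2 - a_1 - 3 a_0 = 0  ->  2 a_2 = a_1 + 3 a_0 = 1  ->  a_2 = 1/2
  x^1: 6 a_3 - 2 a_2 - a_1 + 2 a_0 = 0  ->  6 a_3 = 2 a_2 + a_1 - 2 a_0 = -3  ->  a_3 = -1/2
  x^2: 12 a_4 - 3 a_3 + a_2 + 2 a_1 = 0  ->  12 a_4 = 3 a_3 - a_2 - 2 a_1 = 2  ->  a_4 = 1/6
  x^3: 20 a_5 - 4 a_4 + 3 a_3 + 2 a_2 = 0  ->  20 a_5 = 4 a_4 - 3 a_3 - 2 a_2 = 7/6  ->  a_5 = 7/120
Truncated series: y(x) = 1 - 2 x + (1/2) x^2 - (1/2) x^3 + (1/6) x^4 + (7/120) x^5 + O(x^6).

a_0 = 1; a_1 = -2; a_2 = 1/2; a_3 = -1/2; a_4 = 1/6; a_5 = 7/120


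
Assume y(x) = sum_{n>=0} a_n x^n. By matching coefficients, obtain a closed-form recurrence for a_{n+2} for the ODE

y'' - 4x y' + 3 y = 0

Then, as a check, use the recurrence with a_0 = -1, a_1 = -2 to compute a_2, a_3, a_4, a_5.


Substitute y = sum_n a_n x^n.
y''(x) has coefficient (n+2)(n+1) a_{n+2} at x^n;
-4 x y'(x) has coefficient -4 n a_n at x^n (shift);
3 y(x) has coefficient 3 a_n at x^n.
Matching x^n: (n+2)(n+1) a_{n+2} + (-4n + 3) a_n = 0.
Thus a_{n+2} = (4n - 3) / ((n+1)(n+2)) * a_n.

Check with a_0 = -1, a_1 = -2 (apply the recurrence for n = 0, 1, 2, 3): a_0 = -1, a_1 = -2, a_2 = 3/2, a_3 = -1/3, a_4 = 5/8, a_5 = -3/20.

a_(n+2) = (4n - 3) / ((n+1)(n+2)) * a_n; check: a_0 = -1, a_1 = -2, a_2 = 3/2, a_3 = -1/3, a_4 = 5/8, a_5 = -3/20


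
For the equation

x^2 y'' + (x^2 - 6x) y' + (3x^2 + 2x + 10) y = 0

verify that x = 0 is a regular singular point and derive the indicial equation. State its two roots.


Divide by x^2 to reach normal form y'' + P_1(x) y' + P_2(x) y = 0 with P_1(x) = 1 - 6/x and P_2(x) = 3 + 2/x + 10/x^2.
x = 0 is a singular point because the y'-coefficient 1 - 6/x has a pole at x = 0 and the y-coefficient 3 + 2/x + 10/x^2 has a pole at x = 0.
It is a regular singular point because x P_1(x) = p(x) = x - 6 and x^2 P_2(x) = q(x) = 3x^2 + 2x + 10 are polynomials, hence analytic at x = 0.
p(0) = -6,  q(0) = 10.
Indicial equation: r(r-1) + p(0) r + q(0) = 0, i.e. r^2 + (p(0) - 1) r + q(0) = 0, i.e. r^2 - 7 r + 10 = 0.
Discriminant: (-7)^2 - 4(10) = 9, so r = (7 ± 3)/2.
Solving: r_1 = 5, r_2 = 2.

indicial: r^2 - 7 r + 10 = 0; roots r_1 = 5, r_2 = 2


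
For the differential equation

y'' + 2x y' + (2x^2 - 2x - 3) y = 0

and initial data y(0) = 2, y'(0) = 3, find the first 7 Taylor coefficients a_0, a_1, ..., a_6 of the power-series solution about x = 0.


Ansatz: y(x) = sum_{n>=0} a_n x^n, so y'(x) = sum_{n>=1} n a_n x^(n-1) and y''(x) = sum_{n>=2} n(n-1) a_n x^(n-2).
Substitute into P(x) y'' + Q(x) y' + R(x) y = 0 with P(x) = 1, Q(x) = 2x, R(x) = 2x^2 - 2x - 3, and match powers of x.
Initial conditions: a_0 = 2, a_1 = 3.
Setting the coefficient of each power of x to zero and solving order by order (substituting the coefficients already found):
  x^0: 2 a_2 - 3 a_0 = 0  ->  2 a_2 = 3 a_0 = 6  ->  a_2 = 3
  x^1: 6 a_3 - a_1 - 2 a_0 = 0  ->  6 a_3 = a_1 + 2 a_0 = 7  ->  a_3 = 7/6
  x^2: 12 a_4 + a_2 - 2 a_1 + 2 a_0 = 0  ->  12 a_4 = -a_2 + 2 a_1 - 2 a_0 = -1  ->  a_4 = -1/12
  x^3: 20 a_5 + 3 a_3 - 2 a_2 + 2 a_1 = 0  ->  20 a_5 = -3 a_3 + 2 a_2 - 2 a_1 = -7/2  ->  a_5 = -7/40
  x^4: 30 a_6 + 5 a_4 - 2 a_3 + 2 a_2 = 0  ->  30 a_6 = -5 a_4 + 2 a_3 - 2 a_2 = -13/4  ->  a_6 = -13/120
Truncated series: y(x) = 2 + 3 x + 3 x^2 + (7/6) x^3 - (1/12) x^4 - (7/40) x^5 - (13/120) x^6 + O(x^7).

a_0 = 2; a_1 = 3; a_2 = 3; a_3 = 7/6; a_4 = -1/12; a_5 = -7/40; a_6 = -13/120


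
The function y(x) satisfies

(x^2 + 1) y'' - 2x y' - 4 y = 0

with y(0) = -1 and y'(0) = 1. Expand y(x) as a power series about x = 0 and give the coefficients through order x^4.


Ansatz: y(x) = sum_{n>=0} a_n x^n, so y'(x) = sum_{n>=1} n a_n x^(n-1) and y''(x) = sum_{n>=2} n(n-1) a_n x^(n-2).
Substitute into P(x) y'' + Q(x) y' + R(x) y = 0 with P(x) = x^2 + 1, Q(x) = -2x, R(x) = -4, and match powers of x.
Initial conditions: a_0 = -1, a_1 = 1.
Setting the coefficient of each power of x to zero and solving order by order (substituting the coefficients already found):
  x^0: 2 a_2 - 4 a_0 = 0  ->  2 a_2 = 4 a_0 = -4  ->  a_2 = -2
  x^1: 6 a_3 - 6 a_1 = 0  ->  6 a_3 = 6 a_1 = 6  ->  a_3 = 1
  x^2: 12 a_4 - 6 a_2 = 0  ->  12 a_4 = 6 a_2 = -12  ->  a_4 = -1
Truncated series: y(x) = -1 + x - 2 x^2 + x^3 - x^4 + O(x^5).

a_0 = -1; a_1 = 1; a_2 = -2; a_3 = 1; a_4 = -1


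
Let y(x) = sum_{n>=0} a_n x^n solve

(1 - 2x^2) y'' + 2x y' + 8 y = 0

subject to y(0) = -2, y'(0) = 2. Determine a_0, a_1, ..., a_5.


Ansatz: y(x) = sum_{n>=0} a_n x^n, so y'(x) = sum_{n>=1} n a_n x^(n-1) and y''(x) = sum_{n>=2} n(n-1) a_n x^(n-2).
Substitute into P(x) y'' + Q(x) y' + R(x) y = 0 with P(x) = 1 - 2x^2, Q(x) = 2x, R(x) = 8, and match powers of x.
Initial conditions: a_0 = -2, a_1 = 2.
Setting the coefficient of each power of x to zero and solving order by order (substituting the coefficients already found):
  x^0: 2 a_2 + 8 a_0 = 0  ->  2 a_2 = -8 a_0 = 16  ->  a_2 = 8
  x^1: 6 a_3 + 10 a_1 = 0  ->  6 a_3 = -10 a_1 = -20  ->  a_3 = -10/3
  x^2: 12 a_4 + 8 a_2 = 0  ->  12 a_4 = -8 a_2 = -64  ->  a_4 = -16/3
  x^3: 20 a_5 + 2 a_3 = 0  ->  20 a_5 = -2 a_3 = 20/3  ->  a_5 = 1/3
Truncated series: y(x) = -2 + 2 x + 8 x^2 - (10/3) x^3 - (16/3) x^4 + (1/3) x^5 + O(x^6).

a_0 = -2; a_1 = 2; a_2 = 8; a_3 = -10/3; a_4 = -16/3; a_5 = 1/3


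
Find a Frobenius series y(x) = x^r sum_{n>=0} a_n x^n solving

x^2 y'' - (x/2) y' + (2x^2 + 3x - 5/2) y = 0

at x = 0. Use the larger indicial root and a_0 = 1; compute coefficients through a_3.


Write in Frobenius form y'' + (p(x)/x) y' + (q(x)/x^2) y = 0:
  p(x) = -1/2,  q(x) = 2x^2 + 3x - 5/2.
Indicial equation: r(r-1) + (-1/2) r + (-5/2) = 0 -> roots r_1 = 5/2, r_2 = -1.
Take r = r_1 = 5/2. Let y(x) = x^r sum_{n>=0} a_n x^n with a_0 = 1.
Substitute y = x^r sum a_n x^n and match x^{r+n}. The recurrence is
  D(n) a_n + 3 a_{n-1} + 2 a_{n-2} = 0,  where D(n) = (r+n)(r+n-1) + (-1/2)(r+n) + (-5/2).
  a_n = [-3 a_{n-1} - 2 a_{n-2}] / D(n).
Since the indicial polynomial factors as (r - r_1)(r - r_2), D(n) = (r_1 + n - r_1)(r_1 + n - r_2) = n(n + 7/2).
Evaluating step by step (a_0 = 1):
  n = 1: D(1) = 1(1 + 7/2) = 9/2; numerator = -3(1) = -3; a_1 = (-3)/(9/2) = -2/3
  n = 2: D(2) = 2(2 + 7/2) = 11; numerator = -3(-2/3) - 2(1) = 0; a_2 = (0)/(11) = 0
  n = 3: D(3) = 3(3 + 7/2) = 39/2; numerator = -3(0) - 2(-2/3) = 4/3; a_3 = (4/3)/(39/2) = 8/117

r = 5/2; a_0 = 1; a_1 = -2/3; a_2 = 0; a_3 = 8/117


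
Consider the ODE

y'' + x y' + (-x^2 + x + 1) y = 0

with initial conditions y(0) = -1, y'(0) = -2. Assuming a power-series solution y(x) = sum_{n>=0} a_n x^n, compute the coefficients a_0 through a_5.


Ansatz: y(x) = sum_{n>=0} a_n x^n, so y'(x) = sum_{n>=1} n a_n x^(n-1) and y''(x) = sum_{n>=2} n(n-1) a_n x^(n-2).
Substitute into P(x) y'' + Q(x) y' + R(x) y = 0 with P(x) = 1, Q(x) = x, R(x) = -x^2 + x + 1, and match powers of x.
Initial conditions: a_0 = -1, a_1 = -2.
Setting the coefficient of each power of x to zero and solving order by order (substituting the coefficients already found):
  x^0: 2 a_2 + a_0 = 0  ->  2 a_2 = -a_0 = 1  ->  a_2 = 1/2
  x^1: 6 a_3 + 2 a_1 + a_0 = 0  ->  6 a_3 = -2 a_1 - a_0 = 5  ->  a_3 = 5/6
  x^2: 12 a_4 + 3 a_2 + a_1 - a_0 = 0  ->  12 a_4 = -3 a_2 - a_1 + a_0 = -1/2  ->  a_4 = -1/24
  x^3: 20 a_5 + 4 a_3 + a_2 - a_1 = 0  ->  20 a_5 = -4 a_3 - a_2 + a_1 = -35/6  ->  a_5 = -7/24
Truncated series: y(x) = -1 - 2 x + (1/2) x^2 + (5/6) x^3 - (1/24) x^4 - (7/24) x^5 + O(x^6).

a_0 = -1; a_1 = -2; a_2 = 1/2; a_3 = 5/6; a_4 = -1/24; a_5 = -7/24


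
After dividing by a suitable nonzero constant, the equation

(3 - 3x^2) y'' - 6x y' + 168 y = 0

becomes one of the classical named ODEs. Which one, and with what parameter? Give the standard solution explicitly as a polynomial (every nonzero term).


All three coefficients share the factor 3; dividing through by 3 gives  (1 - x^2) y'' - 2x y' + 56 y = 0.
This matches the Legendre equation (1 - x^2) y'' - 2x y' + n(n+1) y = 0 (note the -2x y' term) with n(n+1) = 56, so n = 7; the polynomial solution is P_7(x).
With y = sum_k a_k x^k, matching x^k gives (k+2)(k+1) a_{k+2} = [k(k+1) - n(n+1)] a_k = (k - 7)(k + 8) a_k. The right side vanishes at k = 7, so the series with the parity of 7 terminates at degree 7.
Standard normalization (P_n(1) = 1): leading coefficient (2n)!/(2^n (n!)^2) = 87178291200/(128*25401600) = 429/16, so a_7 = 429/16. Work downward with a_k = (k+1)(k+2) a_{k+2} / ((k - 7)(k + 8)):
  a_5 = (6)(7)(429/16) / ((5 - 7)(5 + 8)) = (9009/8)/(-26) = -693/16
  a_3 = (4)(5)(-693/16) / ((3 - 7)(3 + 8)) = (-3465/4)/(-44) = 315/16
  a_1 = (2)(3)(315/16) / ((1 - 7)(1 + 8)) = (945/8)/(-54) = -35/16
Hence P_7(x) = 429 x^7/16 - 693 x^5/16 + 315 x^3/16 - 35 x/16.

P_7(x); series = 429 x^7/16 - 693 x^5/16 + 315 x^3/16 - 35 x/16


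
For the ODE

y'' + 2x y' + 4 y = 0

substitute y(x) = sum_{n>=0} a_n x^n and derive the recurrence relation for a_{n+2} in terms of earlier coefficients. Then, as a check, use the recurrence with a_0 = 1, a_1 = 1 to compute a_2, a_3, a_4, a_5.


Substitute y = sum_n a_n x^n.
y''(x) has coefficient (n+2)(n+1) a_{n+2} at x^n;
2 x y'(x) has coefficient 2 n a_n at x^n (shift);
4 y(x) has coefficient 4 a_n at x^n.
Matching x^n: (n+2)(n+1) a_{n+2} + (2n + 4) a_n = 0.
Thus a_{n+2} = (-2n - 4) / ((n+1)(n+2)) * a_n.

Check with a_0 = 1, a_1 = 1 (apply the recurrence for n = 0, 1, 2, 3): a_0 = 1, a_1 = 1, a_2 = -2, a_3 = -1, a_4 = 4/3, a_5 = 1/2.

a_(n+2) = (-2n - 4) / ((n+1)(n+2)) * a_n; check: a_0 = 1, a_1 = 1, a_2 = -2, a_3 = -1, a_4 = 4/3, a_5 = 1/2


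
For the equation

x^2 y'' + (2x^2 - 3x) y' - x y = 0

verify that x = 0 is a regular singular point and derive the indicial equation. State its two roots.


Divide by x^2 to reach normal form y'' + P_1(x) y' + P_2(x) y = 0 with P_1(x) = 2 - 3/x and P_2(x) = -1/x.
x = 0 is a singular point because the y'-coefficient 2 - 3/x has a pole at x = 0 and the y-coefficient -1/x has a pole at x = 0.
It is a regular singular point because x P_1(x) = p(x) = 2x - 3 and x^2 P_2(x) = q(x) = -x are polynomials, hence analytic at x = 0.
p(0) = -3,  q(0) = 0.
Indicial equation: r(r-1) + p(0) r + q(0) = 0, i.e. r^2 + (p(0) - 1) r + q(0) = 0, i.e. r^2 - 4 r = 0.
Discriminant: (-4)^2 - 4(0) = 16, so r = (4 ± 4)/2.
Solving: r_1 = 4, r_2 = 0.

indicial: r^2 - 4 r = 0; roots r_1 = 4, r_2 = 0


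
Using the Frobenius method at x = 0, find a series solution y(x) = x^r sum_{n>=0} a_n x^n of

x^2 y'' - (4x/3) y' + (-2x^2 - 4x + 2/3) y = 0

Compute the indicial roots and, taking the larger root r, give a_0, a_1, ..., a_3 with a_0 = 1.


Write in Frobenius form y'' + (p(x)/x) y' + (q(x)/x^2) y = 0:
  p(x) = -4/3,  q(x) = -2x^2 - 4x + 2/3.
Indicial equation: r(r-1) + (-4/3) r + (2/3) = 0 -> roots r_1 = 2, r_2 = 1/3.
Take r = r_1 = 2. Let y(x) = x^r sum_{n>=0} a_n x^n with a_0 = 1.
Substitute y = x^r sum a_n x^n and match x^{r+n}. The recurrence is
  D(n) a_n - 4 a_{n-1} - 2 a_{n-2} = 0,  where D(n) = (r+n)(r+n-1) + (-4/3)(r+n) + (2/3).
  a_n = [4 a_{n-1} + 2 a_{n-2}] / D(n).
Since the indicial polynomial factors as (r - r_1)(r - r_2), D(n) = (r_1 + n - r_1)(r_1 + n - r_2) = n(n + 5/3).
Evaluating step by step (a_0 = 1):
  n = 1: D(1) = 1(1 + 5/3) = 8/3; numerator = 4(1) = 4; a_1 = (4)/(8/3) = 3/2
  n = 2: D(2) = 2(2 + 5/3) = 22/3; numerator = 4(3/2) + 2(1) = 8; a_2 = (8)/(22/3) = 12/11
  n = 3: D(3) = 3(3 + 5/3) = 14; numerator = 4(12/11) + 2(3/2) = 81/11; a_3 = (81/11)/(14) = 81/154

r = 2; a_0 = 1; a_1 = 3/2; a_2 = 12/11; a_3 = 81/154


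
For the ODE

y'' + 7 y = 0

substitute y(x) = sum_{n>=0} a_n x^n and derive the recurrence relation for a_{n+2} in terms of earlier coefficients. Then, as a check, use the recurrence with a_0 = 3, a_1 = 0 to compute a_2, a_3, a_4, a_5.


Substitute y = sum_n a_n x^n into y'' + (const) y = 0.
y''(x) = sum_{n>=0} (n+2)(n+1) a_{n+2} x^n.
The ODE becomes sum_n [(n+2)(n+1) a_{n+2} + 7 a_n] x^n = 0.
Setting each coefficient to zero gives the recurrence:
  (n+2)(n+1) a_{n+2} + 7 a_n = 0,
  a_{n+2} = -7 / ((n+1)(n+2)) a_n.

Check with a_0 = 3, a_1 = 0 (apply the recurrence for n = 0, 1, 2, 3): a_0 = 3, a_1 = 0, a_2 = -21/2, a_3 = 0, a_4 = 49/8, a_5 = 0.

a_{n+2} = -7/((n+1)(n+2)) * a_n; check: a_0 = 3, a_1 = 0, a_2 = -21/2, a_3 = 0, a_4 = 49/8, a_5 = 0


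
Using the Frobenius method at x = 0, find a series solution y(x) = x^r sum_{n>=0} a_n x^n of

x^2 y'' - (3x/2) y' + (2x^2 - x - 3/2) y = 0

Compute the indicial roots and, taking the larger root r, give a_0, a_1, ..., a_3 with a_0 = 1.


Write in Frobenius form y'' + (p(x)/x) y' + (q(x)/x^2) y = 0:
  p(x) = -3/2,  q(x) = 2x^2 - x - 3/2.
Indicial equation: r(r-1) + (-3/2) r + (-3/2) = 0 -> roots r_1 = 3, r_2 = -1/2.
Take r = r_1 = 3. Let y(x) = x^r sum_{n>=0} a_n x^n with a_0 = 1.
Substitute y = x^r sum a_n x^n and match x^{r+n}. The recurrence is
  D(n) a_n - 1 a_{n-1} + 2 a_{n-2} = 0,  where D(n) = (r+n)(r+n-1) + (-3/2)(r+n) + (-3/2).
  a_n = [1 a_{n-1} - 2 a_{n-2}] / D(n).
Since the indicial polynomial factors as (r - r_1)(r - r_2), D(n) = (r_1 + n - r_1)(r_1 + n - r_2) = n(n + 7/2).
Evaluating step by step (a_0 = 1):
  n = 1: D(1) = 1(1 + 7/2) = 9/2; numerator = 1(1) = 1; a_1 = (1)/(9/2) = 2/9
  n = 2: D(2) = 2(2 + 7/2) = 11; numerator = 1(2/9) - 2(1) = -16/9; a_2 = (-16/9)/(11) = -16/99
  n = 3: D(3) = 3(3 + 7/2) = 39/2; numerator = 1(-16/99) - 2(2/9) = -20/33; a_3 = (-20/33)/(39/2) = -40/1287

r = 3; a_0 = 1; a_1 = 2/9; a_2 = -16/99; a_3 = -40/1287


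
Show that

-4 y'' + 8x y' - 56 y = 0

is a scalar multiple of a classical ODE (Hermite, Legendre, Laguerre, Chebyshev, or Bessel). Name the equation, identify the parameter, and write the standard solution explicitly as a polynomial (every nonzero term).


All three coefficients share the factor -4; dividing through by -4 gives  y'' - 2x y' + 14 y = 0.
This matches the Hermite equation y'' - 2x y' + 2n y = 0 with 2n = 14, so n = 7; the polynomial solution is H_7(x).
With y = sum_k a_k x^k, matching x^k gives (k+2)(k+1) a_{k+2} = 2(k - n) a_k = 2(k - 7) a_k. The right side vanishes at k = 7, so the series with the parity of 7 terminates at degree 7.
Standard normalization: leading coefficient of H_n is 2^n, so a_7 = 2^7 = 128. Work downward with a_k = (k+1)(k+2) a_{k+2} / (2(k - n)):
  a_5 = (6)(7)(128) / (2(5 - 7)) = 5376/(-4) = -1344
  a_3 = (4)(5)(-1344) / (2(3 - 7)) = -26880/(-8) = 3360
  a_1 = (2)(3)(3360) / (2(1 - 7)) = 20160/(-12) = -1680
Hence H_7(x) = 128 x^7 - 1344 x^5 + 3360 x^3 - 1680 x.

H_7(x); series = 128 x^7 - 1344 x^5 + 3360 x^3 - 1680 x


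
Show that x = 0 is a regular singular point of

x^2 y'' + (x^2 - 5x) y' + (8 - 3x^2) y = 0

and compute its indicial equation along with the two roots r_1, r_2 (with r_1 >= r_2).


Divide by x^2 to reach normal form y'' + P_1(x) y' + P_2(x) y = 0 with P_1(x) = 1 - 5/x and P_2(x) = -3 + 8/x^2.
x = 0 is a singular point because the y'-coefficient 1 - 5/x has a pole at x = 0 and the y-coefficient -3 + 8/x^2 has a pole at x = 0.
It is a regular singular point because x P_1(x) = p(x) = x - 5 and x^2 P_2(x) = q(x) = 8 - 3x^2 are polynomials, hence analytic at x = 0.
p(0) = -5,  q(0) = 8.
Indicial equation: r(r-1) + p(0) r + q(0) = 0, i.e. r^2 + (p(0) - 1) r + q(0) = 0, i.e. r^2 - 6 r + 8 = 0.
Discriminant: (-6)^2 - 4(8) = 4, so r = (6 ± 2)/2.
Solving: r_1 = 4, r_2 = 2.

indicial: r^2 - 6 r + 8 = 0; roots r_1 = 4, r_2 = 2


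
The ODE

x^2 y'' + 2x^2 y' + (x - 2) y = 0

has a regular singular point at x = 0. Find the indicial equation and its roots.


Divide by x^2 to reach normal form y'' + P_1(x) y' + P_2(x) y = 0 with P_1(x) = 2 and P_2(x) = 1/x - 2/x^2.
x = 0 is a singular point because the y-coefficient 1/x - 2/x^2 has a pole at x = 0.
It is a regular singular point because x P_1(x) = p(x) = 2x and x^2 P_2(x) = q(x) = x - 2 are polynomials, hence analytic at x = 0.
p(0) = 0,  q(0) = -2.
Indicial equation: r(r-1) + p(0) r + q(0) = 0, i.e. r^2 + (p(0) - 1) r + q(0) = 0, i.e. r^2 - 1 r - 2 = 0.
Discriminant: (-1)^2 - 4(-2) = 9, so r = (1 ± 3)/2.
Solving: r_1 = 2, r_2 = -1.

indicial: r^2 - 1 r - 2 = 0; roots r_1 = 2, r_2 = -1


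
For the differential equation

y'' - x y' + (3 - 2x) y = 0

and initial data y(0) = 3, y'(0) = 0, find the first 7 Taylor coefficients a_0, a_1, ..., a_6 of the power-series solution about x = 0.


Ansatz: y(x) = sum_{n>=0} a_n x^n, so y'(x) = sum_{n>=1} n a_n x^(n-1) and y''(x) = sum_{n>=2} n(n-1) a_n x^(n-2).
Substitute into P(x) y'' + Q(x) y' + R(x) y = 0 with P(x) = 1, Q(x) = -x, R(x) = 3 - 2x, and match powers of x.
Initial conditions: a_0 = 3, a_1 = 0.
Setting the coefficient of each power of x to zero and solving order by order (substituting the coefficients already found):
  x^0: 2 a_2 + 3 a_0 = 0  ->  2 a_2 = -3 a_0 = -9  ->  a_2 = -9/2
  x^1: 6 a_3 + 2 a_1 - 2 a_0 = 0  ->  6 a_3 = -2 a_1 + 2 a_0 = 6  ->  a_3 = 1
  x^2: 12 a_4 + a_2 - 2 a_1 = 0  ->  12 a_4 = -a_2 + 2 a_1 = 9/2  ->  a_4 = 3/8
  x^3: 20 a_5 - 2 a_2 = 0  ->  20 a_5 = 2 a_2 = -9  ->  a_5 = -9/20
  x^4: 30 a_6 - a_4 - 2 a_3 = 0  ->  30 a_6 = a_4 + 2 a_3 = 19/8  ->  a_6 = 19/240
Truncated series: y(x) = 3 - (9/2) x^2 + x^3 + (3/8) x^4 - (9/20) x^5 + (19/240) x^6 + O(x^7).

a_0 = 3; a_1 = 0; a_2 = -9/2; a_3 = 1; a_4 = 3/8; a_5 = -9/20; a_6 = 19/240


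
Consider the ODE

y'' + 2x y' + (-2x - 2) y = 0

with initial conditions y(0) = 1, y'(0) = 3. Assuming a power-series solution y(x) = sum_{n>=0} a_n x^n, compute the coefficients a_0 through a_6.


Ansatz: y(x) = sum_{n>=0} a_n x^n, so y'(x) = sum_{n>=1} n a_n x^(n-1) and y''(x) = sum_{n>=2} n(n-1) a_n x^(n-2).
Substitute into P(x) y'' + Q(x) y' + R(x) y = 0 with P(x) = 1, Q(x) = 2x, R(x) = -2x - 2, and match powers of x.
Initial conditions: a_0 = 1, a_1 = 3.
Setting the coefficient of each power of x to zero and solving order by order (substituting the coefficients already found):
  x^0: 2 a_2 - 2 a_0 = 0  ->  2 a_2 = 2 a_0 = 2  ->  a_2 = 1
  x^1: 6 a_3 - 2 a_0 = 0  ->  6 a_3 = 2 a_0 = 2  ->  a_3 = 1/3
  x^2: 12 a_4 + 2 a_2 - 2 a_1 = 0  ->  12 a_4 = -2 a_2 + 2 a_1 = 4  ->  a_4 = 1/3
  x^3: 20 a_5 + 4 a_3 - 2 a_2 = 0  ->  20 a_5 = -4 a_3 + 2 a_2 = 2/3  ->  a_5 = 1/30
  x^4: 30 a_6 + 6 a_4 - 2 a_3 = 0  ->  30 a_6 = -6 a_4 + 2 a_3 = -4/3  ->  a_6 = -2/45
Truncated series: y(x) = 1 + 3 x + x^2 + (1/3) x^3 + (1/3) x^4 + (1/30) x^5 - (2/45) x^6 + O(x^7).

a_0 = 1; a_1 = 3; a_2 = 1; a_3 = 1/3; a_4 = 1/3; a_5 = 1/30; a_6 = -2/45


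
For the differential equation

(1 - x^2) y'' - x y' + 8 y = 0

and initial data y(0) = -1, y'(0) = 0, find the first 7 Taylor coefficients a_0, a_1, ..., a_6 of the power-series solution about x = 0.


Ansatz: y(x) = sum_{n>=0} a_n x^n, so y'(x) = sum_{n>=1} n a_n x^(n-1) and y''(x) = sum_{n>=2} n(n-1) a_n x^(n-2).
Substitute into P(x) y'' + Q(x) y' + R(x) y = 0 with P(x) = 1 - x^2, Q(x) = -x, R(x) = 8, and match powers of x.
Initial conditions: a_0 = -1, a_1 = 0.
Setting the coefficient of each power of x to zero and solving order by order (substituting the coefficients already found):
  x^0: 2 a_2 + 8 a_0 = 0  ->  2 a_2 = -8 a_0 = 8  ->  a_2 = 4
  x^1: 6 a_3 + 7 a_1 = 0  ->  6 a_3 = -7 a_1 = 0  ->  a_3 = 0
  x^2: 12 a_4 + 4 a_2 = 0  ->  12 a_4 = -4 a_2 = -16  ->  a_4 = -4/3
  x^3: 20 a_5 - a_3 = 0  ->  20 a_5 = a_3 = 0  ->  a_5 = 0
  x^4: 30 a_6 - 8 a_4 = 0  ->  30 a_6 = 8 a_4 = -32/3  ->  a_6 = -16/45
Truncated series: y(x) = -1 + 4 x^2 - (4/3) x^4 - (16/45) x^6 + O(x^7).

a_0 = -1; a_1 = 0; a_2 = 4; a_3 = 0; a_4 = -4/3; a_5 = 0; a_6 = -16/45


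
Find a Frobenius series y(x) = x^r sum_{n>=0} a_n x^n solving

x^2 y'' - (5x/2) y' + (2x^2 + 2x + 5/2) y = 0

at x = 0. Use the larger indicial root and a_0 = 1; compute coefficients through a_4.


Write in Frobenius form y'' + (p(x)/x) y' + (q(x)/x^2) y = 0:
  p(x) = -5/2,  q(x) = 2x^2 + 2x + 5/2.
Indicial equation: r(r-1) + (-5/2) r + (5/2) = 0 -> roots r_1 = 5/2, r_2 = 1.
Take r = r_1 = 5/2. Let y(x) = x^r sum_{n>=0} a_n x^n with a_0 = 1.
Substitute y = x^r sum a_n x^n and match x^{r+n}. The recurrence is
  D(n) a_n + 2 a_{n-1} + 2 a_{n-2} = 0,  where D(n) = (r+n)(r+n-1) + (-5/2)(r+n) + (5/2).
  a_n = [-2 a_{n-1} - 2 a_{n-2}] / D(n).
Since the indicial polynomial factors as (r - r_1)(r - r_2), D(n) = (r_1 + n - r_1)(r_1 + n - r_2) = n(n + 3/2).
Evaluating step by step (a_0 = 1):
  n = 1: D(1) = 1(1 + 3/2) = 5/2; numerator = -2(1) = -2; a_1 = (-2)/(5/2) = -4/5
  n = 2: D(2) = 2(2 + 3/2) = 7; numerator = -2(-4/5) - 2(1) = -2/5; a_2 = (-2/5)/(7) = -2/35
  n = 3: D(3) = 3(3 + 3/2) = 27/2; numerator = -2(-2/35) - 2(-4/5) = 12/7; a_3 = (12/7)/(27/2) = 8/63
  n = 4: D(4) = 4(4 + 3/2) = 22; numerator = -2(8/63) - 2(-2/35) = -44/315; a_4 = (-44/315)/(22) = -2/315

r = 5/2; a_0 = 1; a_1 = -4/5; a_2 = -2/35; a_3 = 8/63; a_4 = -2/315


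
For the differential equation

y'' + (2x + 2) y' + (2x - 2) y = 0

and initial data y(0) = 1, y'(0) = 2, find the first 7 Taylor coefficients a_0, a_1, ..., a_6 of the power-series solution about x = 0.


Ansatz: y(x) = sum_{n>=0} a_n x^n, so y'(x) = sum_{n>=1} n a_n x^(n-1) and y''(x) = sum_{n>=2} n(n-1) a_n x^(n-2).
Substitute into P(x) y'' + Q(x) y' + R(x) y = 0 with P(x) = 1, Q(x) = 2x + 2, R(x) = 2x - 2, and match powers of x.
Initial conditions: a_0 = 1, a_1 = 2.
Setting the coefficient of each power of x to zero and solving order by order (substituting the coefficients already found):
  x^0: 2 a_2 + 2 a_1 - 2 a_0 = 0  ->  2 a_2 = -2 a_1 + 2 a_0 = -2  ->  a_2 = -1
  x^1: 6 a_3 + 4 a_2 + 2 a_0 = 0  ->  6 a_3 = -4 a_2 - 2 a_0 = 2  ->  a_3 = 1/3
  x^2: 12 a_4 + 6 a_3 + 2 a_2 + 2 a_1 = 0  ->  12 a_4 = -6 a_3 - 2 a_2 - 2 a_1 = -4  ->  a_4 = -1/3
  x^3: 20 a_5 + 8 a_4 + 4 a_3 + 2 a_2 = 0  ->  20 a_5 = -8 a_4 - 4 a_3 - 2 a_2 = 10/3  ->  a_5 = 1/6
  x^4: 30 a_6 + 10 a_5 + 6 a_4 + 2 a_3 = 0  ->  30 a_6 = -10 a_5 - 6 a_4 - 2 a_3 = -1/3  ->  a_6 = -1/90
Truncated series: y(x) = 1 + 2 x - x^2 + (1/3) x^3 - (1/3) x^4 + (1/6) x^5 - (1/90) x^6 + O(x^7).

a_0 = 1; a_1 = 2; a_2 = -1; a_3 = 1/3; a_4 = -1/3; a_5 = 1/6; a_6 = -1/90


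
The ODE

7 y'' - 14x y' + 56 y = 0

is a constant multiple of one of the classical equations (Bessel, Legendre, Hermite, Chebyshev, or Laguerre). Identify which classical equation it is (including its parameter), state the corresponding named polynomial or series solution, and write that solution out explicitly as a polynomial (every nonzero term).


All three coefficients share the factor 7; dividing through by 7 gives  y'' - 2x y' + 8 y = 0.
This matches the Hermite equation y'' - 2x y' + 2n y = 0 with 2n = 8, so n = 4; the polynomial solution is H_4(x).
With y = sum_k a_k x^k, matching x^k gives (k+2)(k+1) a_{k+2} = 2(k - n) a_k = 2(k - 4) a_k. The right side vanishes at k = 4, so the series with the parity of 4 terminates at degree 4.
Standard normalization: leading coefficient of H_n is 2^n, so a_4 = 2^4 = 16. Work downward with a_k = (k+1)(k+2) a_{k+2} / (2(k - n)):
  a_2 = (3)(4)(16) / (2(2 - 4)) = 192/(-4) = -48
  a_0 = (1)(2)(-48) / (2(0 - 4)) = -96/(-8) = 12
Hence H_4(x) = 16 x^4 - 48 x^2 + 12.

H_4(x); series = 16 x^4 - 48 x^2 + 12


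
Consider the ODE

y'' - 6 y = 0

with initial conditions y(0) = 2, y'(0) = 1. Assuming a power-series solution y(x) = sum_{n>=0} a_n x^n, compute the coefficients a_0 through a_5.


Ansatz: y(x) = sum_{n>=0} a_n x^n, so y'(x) = sum_{n>=1} n a_n x^(n-1) and y''(x) = sum_{n>=2} n(n-1) a_n x^(n-2).
Substitute into P(x) y'' + Q(x) y' + R(x) y = 0 with P(x) = 1, Q(x) = 0, R(x) = -6, and match powers of x.
Initial conditions: a_0 = 2, a_1 = 1.
Setting the coefficient of each power of x to zero and solving order by order (substituting the coefficients already found):
  x^0: 2 a_2 - 6 a_0 = 0  ->  2 a_2 = 6 a_0 = 12  ->  a_2 = 6
  x^1: 6 a_3 - 6 a_1 = 0  ->  6 a_3 = 6 a_1 = 6  ->  a_3 = 1
  x^2: 12 a_4 - 6 a_2 = 0  ->  12 a_4 = 6 a_2 = 36  ->  a_4 = 3
  x^3: 20 a_5 - 6 a_3 = 0  ->  20 a_5 = 6 a_3 = 6  ->  a_5 = 3/10
Truncated series: y(x) = 2 + x + 6 x^2 + x^3 + 3 x^4 + (3/10) x^5 + O(x^6).

a_0 = 2; a_1 = 1; a_2 = 6; a_3 = 1; a_4 = 3; a_5 = 3/10


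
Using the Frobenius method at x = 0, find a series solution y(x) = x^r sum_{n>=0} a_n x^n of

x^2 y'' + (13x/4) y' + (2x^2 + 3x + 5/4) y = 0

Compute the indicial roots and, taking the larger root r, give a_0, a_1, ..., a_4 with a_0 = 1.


Write in Frobenius form y'' + (p(x)/x) y' + (q(x)/x^2) y = 0:
  p(x) = 13/4,  q(x) = 2x^2 + 3x + 5/4.
Indicial equation: r(r-1) + (13/4) r + (5/4) = 0 -> roots r_1 = -1, r_2 = -5/4.
Take r = r_1 = -1. Let y(x) = x^r sum_{n>=0} a_n x^n with a_0 = 1.
Substitute y = x^r sum a_n x^n and match x^{r+n}. The recurrence is
  D(n) a_n + 3 a_{n-1} + 2 a_{n-2} = 0,  where D(n) = (r+n)(r+n-1) + (13/4)(r+n) + (5/4).
  a_n = [-3 a_{n-1} - 2 a_{n-2}] / D(n).
Since the indicial polynomial factors as (r - r_1)(r - r_2), D(n) = (r_1 + n - r_1)(r_1 + n - r_2) = n(n + 1/4).
Evaluating step by step (a_0 = 1):
  n = 1: D(1) = 1(1 + 1/4) = 5/4; numerator = -3(1) = -3; a_1 = (-3)/(5/4) = -12/5
  n = 2: D(2) = 2(2 + 1/4) = 9/2; numerator = -3(-12/5) - 2(1) = 26/5; a_2 = (26/5)/(9/2) = 52/45
  n = 3: D(3) = 3(3 + 1/4) = 39/4; numerator = -3(52/45) - 2(-12/5) = 4/3; a_3 = (4/3)/(39/4) = 16/117
  n = 4: D(4) = 4(4 + 1/4) = 17; numerator = -3(16/117) - 2(52/45) = -1592/585; a_4 = (-1592/585)/(17) = -1592/9945

r = -1; a_0 = 1; a_1 = -12/5; a_2 = 52/45; a_3 = 16/117; a_4 = -1592/9945


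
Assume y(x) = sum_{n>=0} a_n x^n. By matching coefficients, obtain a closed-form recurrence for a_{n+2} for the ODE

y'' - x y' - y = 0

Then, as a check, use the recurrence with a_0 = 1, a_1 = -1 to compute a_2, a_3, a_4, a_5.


Substitute y = sum_n a_n x^n.
y''(x) has coefficient (n+2)(n+1) a_{n+2} at x^n;
-x y'(x) has coefficient -n a_n at x^n (shift);
-y(x) has coefficient -1 a_n at x^n.
Matching x^n: (n+2)(n+1) a_{n+2} + (-n - 1) a_n = 0.
Thus a_{n+2} = (n + 1) / ((n+1)(n+2)) * a_n.

Check with a_0 = 1, a_1 = -1 (apply the recurrence for n = 0, 1, 2, 3): a_0 = 1, a_1 = -1, a_2 = 1/2, a_3 = -1/3, a_4 = 1/8, a_5 = -1/15.

a_(n+2) = (n + 1) / ((n+1)(n+2)) * a_n; check: a_0 = 1, a_1 = -1, a_2 = 1/2, a_3 = -1/3, a_4 = 1/8, a_5 = -1/15


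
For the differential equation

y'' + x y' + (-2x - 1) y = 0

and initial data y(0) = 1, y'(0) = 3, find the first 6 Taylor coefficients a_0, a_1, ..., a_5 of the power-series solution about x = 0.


Ansatz: y(x) = sum_{n>=0} a_n x^n, so y'(x) = sum_{n>=1} n a_n x^(n-1) and y''(x) = sum_{n>=2} n(n-1) a_n x^(n-2).
Substitute into P(x) y'' + Q(x) y' + R(x) y = 0 with P(x) = 1, Q(x) = x, R(x) = -2x - 1, and match powers of x.
Initial conditions: a_0 = 1, a_1 = 3.
Setting the coefficient of each power of x to zero and solving order by order (substituting the coefficients already found):
  x^0: 2 a_2 - a_0 = 0  ->  2 a_2 = a_0 = 1  ->  a_2 = 1/2
  x^1: 6 a_3 - 2 a_0 = 0  ->  6 a_3 = 2 a_0 = 2  ->  a_3 = 1/3
  x^2: 12 a_4 + a_2 - 2 a_1 = 0  ->  12 a_4 = -a_2 + 2 a_1 = 11/2  ->  a_4 = 11/24
  x^3: 20 a_5 + 2 a_3 - 2 a_2 = 0  ->  20 a_5 = -2 a_3 + 2 a_2 = 1/3  ->  a_5 = 1/60
Truncated series: y(x) = 1 + 3 x + (1/2) x^2 + (1/3) x^3 + (11/24) x^4 + (1/60) x^5 + O(x^6).

a_0 = 1; a_1 = 3; a_2 = 1/2; a_3 = 1/3; a_4 = 11/24; a_5 = 1/60


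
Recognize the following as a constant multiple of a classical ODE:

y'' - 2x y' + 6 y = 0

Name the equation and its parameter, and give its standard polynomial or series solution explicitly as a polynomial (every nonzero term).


The equation is already in a standard form:  y'' - 2x y' + 6 y = 0.
This matches the Hermite equation y'' - 2x y' + 2n y = 0 with 2n = 6, so n = 3; the polynomial solution is H_3(x).
With y = sum_k a_k x^k, matching x^k gives (k+2)(k+1) a_{k+2} = 2(k - n) a_k = 2(k - 3) a_k. The right side vanishes at k = 3, so the series with the parity of 3 terminates at degree 3.
Standard normalization: leading coefficient of H_n is 2^n, so a_3 = 2^3 = 8. Work downward with a_k = (k+1)(k+2) a_{k+2} / (2(k - n)):
  a_1 = (2)(3)(8) / (2(1 - 3)) = 48/(-4) = -12
Hence H_3(x) = 8 x^3 - 12 x.

H_3(x); series = 8 x^3 - 12 x


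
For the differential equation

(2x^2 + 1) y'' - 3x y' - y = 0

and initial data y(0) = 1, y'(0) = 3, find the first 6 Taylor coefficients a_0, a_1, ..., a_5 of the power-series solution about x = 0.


Ansatz: y(x) = sum_{n>=0} a_n x^n, so y'(x) = sum_{n>=1} n a_n x^(n-1) and y''(x) = sum_{n>=2} n(n-1) a_n x^(n-2).
Substitute into P(x) y'' + Q(x) y' + R(x) y = 0 with P(x) = 2x^2 + 1, Q(x) = -3x, R(x) = -1, and match powers of x.
Initial conditions: a_0 = 1, a_1 = 3.
Setting the coefficient of each power of x to zero and solving order by order (substituting the coefficients already found):
  x^0: 2 a_2 - a_0 = 0  ->  2 a_2 = a_0 = 1  ->  a_2 = 1/2
  x^1: 6 a_3 - 4 a_1 = 0  ->  6 a_3 = 4 a_1 = 12  ->  a_3 = 2
  x^2: 12 a_4 - 3 a_2 = 0  ->  12 a_4 = 3 a_2 = 3/2  ->  a_4 = 1/8
  x^3: 20 a_5 + 2 a_3 = 0  ->  20 a_5 = -2 a_3 = -4  ->  a_5 = -1/5
Truncated series: y(x) = 1 + 3 x + (1/2) x^2 + 2 x^3 + (1/8) x^4 - (1/5) x^5 + O(x^6).

a_0 = 1; a_1 = 3; a_2 = 1/2; a_3 = 2; a_4 = 1/8; a_5 = -1/5


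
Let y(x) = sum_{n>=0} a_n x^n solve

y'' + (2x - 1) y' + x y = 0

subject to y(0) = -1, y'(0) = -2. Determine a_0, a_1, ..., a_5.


Ansatz: y(x) = sum_{n>=0} a_n x^n, so y'(x) = sum_{n>=1} n a_n x^(n-1) and y''(x) = sum_{n>=2} n(n-1) a_n x^(n-2).
Substitute into P(x) y'' + Q(x) y' + R(x) y = 0 with P(x) = 1, Q(x) = 2x - 1, R(x) = x, and match powers of x.
Initial conditions: a_0 = -1, a_1 = -2.
Setting the coefficient of each power of x to zero and solving order by order (substituting the coefficients already found):
  x^0: 2 a_2 - a_1 = 0  ->  2 a_2 = a_1 = -2  ->  a_2 = -1
  x^1: 6 a_3 - 2 a_2 + 2 a_1 + a_0 = 0  ->  6 a_3 = 2 a_2 - 2 a_1 - a_0 = 3  ->  a_3 = 1/2
  x^2: 12 a_4 - 3 a_3 + 4 a_2 + a_1 = 0  ->  12 a_4 = 3 a_3 - 4 a_2 - a_1 = 15/2  ->  a_4 = 5/8
  x^3: 20 a_5 - 4 a_4 + 6 a_3 + a_2 = 0  ->  20 a_5 = 4 a_4 - 6 a_3 - a_2 = 1/2  ->  a_5 = 1/40
Truncated series: y(x) = -1 - 2 x - x^2 + (1/2) x^3 + (5/8) x^4 + (1/40) x^5 + O(x^6).

a_0 = -1; a_1 = -2; a_2 = -1; a_3 = 1/2; a_4 = 5/8; a_5 = 1/40


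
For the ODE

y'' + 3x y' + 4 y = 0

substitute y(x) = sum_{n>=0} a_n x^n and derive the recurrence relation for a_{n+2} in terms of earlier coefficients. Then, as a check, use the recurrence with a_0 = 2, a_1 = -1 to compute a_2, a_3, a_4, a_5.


Substitute y = sum_n a_n x^n.
y''(x) has coefficient (n+2)(n+1) a_{n+2} at x^n;
3 x y'(x) has coefficient 3 n a_n at x^n (shift);
4 y(x) has coefficient 4 a_n at x^n.
Matching x^n: (n+2)(n+1) a_{n+2} + (3n + 4) a_n = 0.
Thus a_{n+2} = (-3n - 4) / ((n+1)(n+2)) * a_n.

Check with a_0 = 2, a_1 = -1 (apply the recurrence for n = 0, 1, 2, 3): a_0 = 2, a_1 = -1, a_2 = -4, a_3 = 7/6, a_4 = 10/3, a_5 = -91/120.

a_(n+2) = (-3n - 4) / ((n+1)(n+2)) * a_n; check: a_0 = 2, a_1 = -1, a_2 = -4, a_3 = 7/6, a_4 = 10/3, a_5 = -91/120


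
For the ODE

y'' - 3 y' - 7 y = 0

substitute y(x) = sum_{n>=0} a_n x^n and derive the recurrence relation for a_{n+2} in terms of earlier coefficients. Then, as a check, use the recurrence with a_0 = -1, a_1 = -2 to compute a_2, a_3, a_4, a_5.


Substitute y = sum_n a_n x^n.
y''(x) has coefficient (n+2)(n+1) a_{n+2} at x^n;
-3 y'(x) has coefficient -3 (n+1) a_{n+1} at x^n;
-7 y(x) has coefficient -7 a_n at x^n.
Matching x^n: (n+2)(n+1) a_{n+2} - 3 (n+1) a_{n+1} - 7 a_n = 0.
Thus a_{n+2} = [3 (n+1) a_{n+1} + 7 a_n] / ((n+1)(n+2)).

Check with a_0 = -1, a_1 = -2 (apply the recurrence for n = 0, 1, 2, 3): a_0 = -1, a_1 = -2, a_2 = -13/2, a_3 = -53/6, a_4 = -125/12, a_5 = -1121/120.

a_(n+2) = [3 (n+1) a_(n+1) + 7 a_n] / ((n+1)(n+2)); check: a_0 = -1, a_1 = -2, a_2 = -13/2, a_3 = -53/6, a_4 = -125/12, a_5 = -1121/120


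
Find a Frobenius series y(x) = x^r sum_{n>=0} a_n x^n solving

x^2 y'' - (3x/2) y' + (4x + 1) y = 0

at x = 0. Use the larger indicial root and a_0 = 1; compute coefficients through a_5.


Write in Frobenius form y'' + (p(x)/x) y' + (q(x)/x^2) y = 0:
  p(x) = -3/2,  q(x) = 4x + 1.
Indicial equation: r(r-1) + (-3/2) r + (1) = 0 -> roots r_1 = 2, r_2 = 1/2.
Take r = r_1 = 2. Let y(x) = x^r sum_{n>=0} a_n x^n with a_0 = 1.
Substitute y = x^r sum a_n x^n and match x^{r+n}. The recurrence is
  D(n) a_n + 4 a_{n-1} = 0,  where D(n) = (r+n)(r+n-1) + (-3/2)(r+n) + (1).
  a_n = -4 / D(n) * a_{n-1}.
Since the indicial polynomial factors as (r - r_1)(r - r_2), D(n) = (r_1 + n - r_1)(r_1 + n - r_2) = n(n + 3/2).
Evaluating step by step (a_0 = 1):
  n = 1: D(1) = 1(1 + 3/2) = 5/2; numerator = -4(1) = -4; a_1 = (-4)/(5/2) = -8/5
  n = 2: D(2) = 2(2 + 3/2) = 7; numerator = -4(-8/5) = 32/5; a_2 = (32/5)/(7) = 32/35
  n = 3: D(3) = 3(3 + 3/2) = 27/2; numerator = -4(32/35) = -128/35; a_3 = (-128/35)/(27/2) = -256/945
  n = 4: D(4) = 4(4 + 3/2) = 22; numerator = -4(-256/945) = 1024/945; a_4 = (1024/945)/(22) = 512/10395
  n = 5: D(5) = 5(5 + 3/2) = 65/2; numerator = -4(512/10395) = -2048/10395; a_5 = (-2048/10395)/(65/2) = -4096/675675

r = 2; a_0 = 1; a_1 = -8/5; a_2 = 32/35; a_3 = -256/945; a_4 = 512/10395; a_5 = -4096/675675


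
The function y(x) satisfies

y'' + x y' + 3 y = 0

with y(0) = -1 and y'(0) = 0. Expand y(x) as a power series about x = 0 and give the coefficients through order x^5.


Ansatz: y(x) = sum_{n>=0} a_n x^n, so y'(x) = sum_{n>=1} n a_n x^(n-1) and y''(x) = sum_{n>=2} n(n-1) a_n x^(n-2).
Substitute into P(x) y'' + Q(x) y' + R(x) y = 0 with P(x) = 1, Q(x) = x, R(x) = 3, and match powers of x.
Initial conditions: a_0 = -1, a_1 = 0.
Setting the coefficient of each power of x to zero and solving order by order (substituting the coefficients already found):
  x^0: 2 a_2 + 3 a_0 = 0  ->  2 a_2 = -3 a_0 = 3  ->  a_2 = 3/2
  x^1: 6 a_3 + 4 a_1 = 0  ->  6 a_3 = -4 a_1 = 0  ->  a_3 = 0
  x^2: 12 a_4 + 5 a_2 = 0  ->  12 a_4 = -5 a_2 = -15/2  ->  a_4 = -5/8
  x^3: 20 a_5 + 6 a_3 = 0  ->  20 a_5 = -6 a_3 = 0  ->  a_5 = 0
Truncated series: y(x) = -1 + (3/2) x^2 - (5/8) x^4 + O(x^6).

a_0 = -1; a_1 = 0; a_2 = 3/2; a_3 = 0; a_4 = -5/8; a_5 = 0


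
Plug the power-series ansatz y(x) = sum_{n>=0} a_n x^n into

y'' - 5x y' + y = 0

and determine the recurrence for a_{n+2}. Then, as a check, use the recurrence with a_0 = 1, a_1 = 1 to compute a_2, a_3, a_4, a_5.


Substitute y = sum_n a_n x^n.
y''(x) has coefficient (n+2)(n+1) a_{n+2} at x^n;
-5 x y'(x) has coefficient -5 n a_n at x^n (shift);
y(x) has coefficient 1 a_n at x^n.
Matching x^n: (n+2)(n+1) a_{n+2} + (-5n + 1) a_n = 0.
Thus a_{n+2} = (5n - 1) / ((n+1)(n+2)) * a_n.

Check with a_0 = 1, a_1 = 1 (apply the recurrence for n = 0, 1, 2, 3): a_0 = 1, a_1 = 1, a_2 = -1/2, a_3 = 2/3, a_4 = -3/8, a_5 = 7/15.

a_(n+2) = (5n - 1) / ((n+1)(n+2)) * a_n; check: a_0 = 1, a_1 = 1, a_2 = -1/2, a_3 = 2/3, a_4 = -3/8, a_5 = 7/15


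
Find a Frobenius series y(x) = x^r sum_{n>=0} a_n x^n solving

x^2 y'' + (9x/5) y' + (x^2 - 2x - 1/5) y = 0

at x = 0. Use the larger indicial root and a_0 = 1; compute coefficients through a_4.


Write in Frobenius form y'' + (p(x)/x) y' + (q(x)/x^2) y = 0:
  p(x) = 9/5,  q(x) = x^2 - 2x - 1/5.
Indicial equation: r(r-1) + (9/5) r + (-1/5) = 0 -> roots r_1 = 1/5, r_2 = -1.
Take r = r_1 = 1/5. Let y(x) = x^r sum_{n>=0} a_n x^n with a_0 = 1.
Substitute y = x^r sum a_n x^n and match x^{r+n}. The recurrence is
  D(n) a_n - 2 a_{n-1} + 1 a_{n-2} = 0,  where D(n) = (r+n)(r+n-1) + (9/5)(r+n) + (-1/5).
  a_n = [2 a_{n-1} - 1 a_{n-2}] / D(n).
Since the indicial polynomial factors as (r - r_1)(r - r_2), D(n) = (r_1 + n - r_1)(r_1 + n - r_2) = n(n + 6/5).
Evaluating step by step (a_0 = 1):
  n = 1: D(1) = 1(1 + 6/5) = 11/5; numerator = 2(1) = 2; a_1 = (2)/(11/5) = 10/11
  n = 2: D(2) = 2(2 + 6/5) = 32/5; numerator = 2(10/11) - 1(1) = 9/11; a_2 = (9/11)/(32/5) = 45/352
  n = 3: D(3) = 3(3 + 6/5) = 63/5; numerator = 2(45/352) - 1(10/11) = -115/176; a_3 = (-115/176)/(63/5) = -575/11088
  n = 4: D(4) = 4(4 + 6/5) = 104/5; numerator = 2(-575/11088) - 1(45/352) = -5135/22176; a_4 = (-5135/22176)/(104/5) = -1975/177408

r = 1/5; a_0 = 1; a_1 = 10/11; a_2 = 45/352; a_3 = -575/11088; a_4 = -1975/177408


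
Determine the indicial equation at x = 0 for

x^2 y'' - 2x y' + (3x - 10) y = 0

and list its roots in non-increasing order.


Divide by x^2 to reach normal form y'' + P_1(x) y' + P_2(x) y = 0 with P_1(x) = -2/x and P_2(x) = 3/x - 10/x^2.
x = 0 is a singular point because the y'-coefficient -2/x has a pole at x = 0 and the y-coefficient 3/x - 10/x^2 has a pole at x = 0.
It is a regular singular point because x P_1(x) = p(x) = -2 and x^2 P_2(x) = q(x) = 3x - 10 are polynomials, hence analytic at x = 0.
p(0) = -2,  q(0) = -10.
Indicial equation: r(r-1) + p(0) r + q(0) = 0, i.e. r^2 + (p(0) - 1) r + q(0) = 0, i.e. r^2 - 3 r - 10 = 0.
Discriminant: (-3)^2 - 4(-10) = 49, so r = (3 ± 7)/2.
Solving: r_1 = 5, r_2 = -2.

indicial: r^2 - 3 r - 10 = 0; roots r_1 = 5, r_2 = -2


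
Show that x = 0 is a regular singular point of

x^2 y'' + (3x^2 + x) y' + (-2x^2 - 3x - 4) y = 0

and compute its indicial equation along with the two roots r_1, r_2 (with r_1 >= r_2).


Divide by x^2 to reach normal form y'' + P_1(x) y' + P_2(x) y = 0 with P_1(x) = 3 + 1/x and P_2(x) = -2 - 3/x - 4/x^2.
x = 0 is a singular point because the y'-coefficient 3 + 1/x has a pole at x = 0 and the y-coefficient -2 - 3/x - 4/x^2 has a pole at x = 0.
It is a regular singular point because x P_1(x) = p(x) = 3x + 1 and x^2 P_2(x) = q(x) = -2x^2 - 3x - 4 are polynomials, hence analytic at x = 0.
p(0) = 1,  q(0) = -4.
Indicial equation: r(r-1) + p(0) r + q(0) = 0, i.e. r^2 + (p(0) - 1) r + q(0) = 0, i.e. r^2 - 4 = 0.
Discriminant: (0)^2 - 4(-4) = 16, so r = (0 ± 4)/2.
Solving: r_1 = 2, r_2 = -2.

indicial: r^2 - 4 = 0; roots r_1 = 2, r_2 = -2
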